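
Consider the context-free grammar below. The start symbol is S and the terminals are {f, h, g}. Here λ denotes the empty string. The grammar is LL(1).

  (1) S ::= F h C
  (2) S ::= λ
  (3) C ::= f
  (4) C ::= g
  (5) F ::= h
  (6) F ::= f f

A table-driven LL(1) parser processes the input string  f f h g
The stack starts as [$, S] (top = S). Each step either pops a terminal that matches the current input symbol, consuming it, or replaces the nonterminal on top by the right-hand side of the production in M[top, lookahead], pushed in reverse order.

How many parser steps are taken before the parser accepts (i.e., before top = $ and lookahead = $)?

7

step 1: stack=$ S  input=f f h g $  — expand S ::= F h C
step 2: stack=$ C h F  input=f f h g $  — expand F ::= f f
step 3: stack=$ C h f f  input=f f h g $  — match f
step 4: stack=$ C h f  input=f h g $  — match f
step 5: stack=$ C h  input=h g $  — match h
step 6: stack=$ C  input=g $  — expand C ::= g
step 7: stack=$ g  input=g $  — match g
Accept reached after 7 steps.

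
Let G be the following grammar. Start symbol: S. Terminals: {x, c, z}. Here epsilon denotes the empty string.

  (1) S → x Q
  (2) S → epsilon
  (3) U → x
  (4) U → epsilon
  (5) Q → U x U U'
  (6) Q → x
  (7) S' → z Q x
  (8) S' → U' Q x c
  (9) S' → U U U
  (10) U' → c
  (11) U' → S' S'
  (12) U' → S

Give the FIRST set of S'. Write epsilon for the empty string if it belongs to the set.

{epsilon, c, x, z}

FIRST(S) = {epsilon, x}
FIRST(U) = {epsilon, x}
FIRST(Q) = {x}  (via U x U U')
FIRST(S') = {epsilon, c, x, z}  (via U' Q x c, U U U)
FIRST(U') = {epsilon, c, x, z}  (via S' S', S)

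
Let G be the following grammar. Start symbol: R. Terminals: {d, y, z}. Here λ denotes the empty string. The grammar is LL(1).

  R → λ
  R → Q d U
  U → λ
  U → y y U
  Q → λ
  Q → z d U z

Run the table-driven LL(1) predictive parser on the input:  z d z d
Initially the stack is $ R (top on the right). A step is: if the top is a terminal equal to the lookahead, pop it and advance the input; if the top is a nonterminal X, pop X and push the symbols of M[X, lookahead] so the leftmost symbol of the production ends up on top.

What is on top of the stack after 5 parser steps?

     Stack          Input      Action
  1  $ R            z d z d $  expand R → Q d U
  2  $ U d Q        z d z d $  expand Q → z d U z
  3  $ U d z U d z  z d z d $  match z
  4  $ U d z U d    d z d $    match d
  5  $ U d z U      z d $      expand U → λ
Stack after step 5: $ U d z (top = z).

z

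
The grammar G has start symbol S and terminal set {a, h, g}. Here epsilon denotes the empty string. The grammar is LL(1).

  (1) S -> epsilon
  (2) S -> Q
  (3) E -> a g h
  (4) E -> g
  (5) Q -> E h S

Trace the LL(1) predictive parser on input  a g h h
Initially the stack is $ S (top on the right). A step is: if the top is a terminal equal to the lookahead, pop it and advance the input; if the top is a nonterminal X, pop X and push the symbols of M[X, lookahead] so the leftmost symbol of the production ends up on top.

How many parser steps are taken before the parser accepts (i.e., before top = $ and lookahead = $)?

8

     Stack        Input      Action
  1  $ S          a g h h $  expand S -> Q
  2  $ Q          a g h h $  expand Q -> E h S
  3  $ S h E      a g h h $  expand E -> a g h
  4  $ S h h g a  a g h h $  match a
  5  $ S h h g    g h h $    match g
  6  $ S h h      h h $      match h
  7  $ S h        h $        match h
  8  $ S          $          expand S -> epsilon
Accept reached after 8 steps.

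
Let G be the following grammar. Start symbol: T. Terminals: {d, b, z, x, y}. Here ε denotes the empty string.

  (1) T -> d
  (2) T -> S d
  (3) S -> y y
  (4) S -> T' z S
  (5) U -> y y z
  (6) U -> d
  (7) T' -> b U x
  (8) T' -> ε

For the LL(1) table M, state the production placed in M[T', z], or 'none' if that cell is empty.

T' -> ε

FIRST(U) = {d, y}
FIRST(T') = {ε, b}
FIRST(S) = {b, y, z}  (via T' z S)
FIRST(T) = {b, d, y, z}  (via S d)
FOLLOW(T) includes $ since T is the start symbol.
FOLLOW(T'): in S->T' z S, T' is followed by z S with FIRST {z}. Thus FOLLOW(T') = {z}.
For T' -> b U x: FIRST(b U x) = {b}, so it goes in M[T', t] for t ∈ {b}.
For T' -> ε: FIRST(ε) = {ε}, so it goes in M[T', t] for t ∈ {}; since ε ∈ FIRST, also for every t ∈ FOLLOW(T') = {z}.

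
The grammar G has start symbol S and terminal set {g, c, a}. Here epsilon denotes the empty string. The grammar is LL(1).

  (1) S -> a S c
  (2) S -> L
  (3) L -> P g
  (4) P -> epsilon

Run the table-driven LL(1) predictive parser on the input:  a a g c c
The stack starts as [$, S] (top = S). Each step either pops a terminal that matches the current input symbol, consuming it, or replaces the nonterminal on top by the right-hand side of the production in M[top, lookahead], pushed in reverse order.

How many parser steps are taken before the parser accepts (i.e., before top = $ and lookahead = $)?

10

      Stack      Input        Action
   1  $ S        a a g c c $  expand S -> a S c
   2  $ c S a    a a g c c $  match a
   3  $ c S      a g c c $    expand S -> a S c
   4  $ c c S a  a g c c $    match a
   5  $ c c S    g c c $      expand S -> L
   6  $ c c L    g c c $      expand L -> P g
   7  $ c c g P  g c c $      expand P -> epsilon
   8  $ c c g    g c c $      match g
   9  $ c c      c c $        match c
  10  $ c        c $          match c
Accept reached after 10 steps.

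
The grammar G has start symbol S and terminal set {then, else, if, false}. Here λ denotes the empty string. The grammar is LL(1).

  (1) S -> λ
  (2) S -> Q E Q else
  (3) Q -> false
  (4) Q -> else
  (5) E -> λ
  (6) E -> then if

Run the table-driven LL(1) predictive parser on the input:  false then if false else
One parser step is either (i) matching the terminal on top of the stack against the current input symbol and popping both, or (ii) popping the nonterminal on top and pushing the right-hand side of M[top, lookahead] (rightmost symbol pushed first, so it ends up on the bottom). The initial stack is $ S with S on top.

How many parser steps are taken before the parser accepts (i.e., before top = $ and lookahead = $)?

9

     Stack             Input                       Action
  1  $ S               false then if false else $  expand S -> Q E Q else
  2  $ else Q E Q      false then if false else $  expand Q -> false
  3  $ else Q E false  false then if false else $  match false
  4  $ else Q E        then if false else $        expand E -> then if
  5  $ else Q if then  then if false else $        match then
  6  $ else Q if       if false else $             match if
  7  $ else Q          false else $                expand Q -> false
  8  $ else false      false else $                match false
  9  $ else            else $                      match else
Accept reached after 9 steps.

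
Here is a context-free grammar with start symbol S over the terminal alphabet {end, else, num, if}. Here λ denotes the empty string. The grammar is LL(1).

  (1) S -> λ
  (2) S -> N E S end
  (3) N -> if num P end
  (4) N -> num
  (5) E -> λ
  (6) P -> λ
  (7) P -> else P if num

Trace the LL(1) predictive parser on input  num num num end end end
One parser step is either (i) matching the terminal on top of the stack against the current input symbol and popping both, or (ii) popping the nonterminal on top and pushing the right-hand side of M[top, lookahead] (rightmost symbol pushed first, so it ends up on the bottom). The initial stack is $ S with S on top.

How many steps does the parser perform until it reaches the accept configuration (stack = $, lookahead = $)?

16

step 1: stack=$ S  input=num num num end end end $  — expand S -> N E S end
step 2: stack=$ end S E N  input=num num num end end end $  — expand N -> num
step 3: stack=$ end S E num  input=num num num end end end $  — match num
step 4: stack=$ end S E  input=num num end end end $  — expand E -> λ
step 5: stack=$ end S  input=num num end end end $  — expand S -> N E S end
step 6: stack=$ end end S E N  input=num num end end end $  — expand N -> num
step 7: stack=$ end end S E num  input=num num end end end $  — match num
step 8: stack=$ end end S E  input=num end end end $  — expand E -> λ
step 9: stack=$ end end S  input=num end end end $  — expand S -> N E S end
step 10: stack=$ end end end S E N  input=num end end end $  — expand N -> num
step 11: stack=$ end end end S E num  input=num end end end $  — match num
step 12: stack=$ end end end S E  input=end end end $  — expand E -> λ
step 13: stack=$ end end end S  input=end end end $  — expand S -> λ
step 14: stack=$ end end end  input=end end end $  — match end
step 15: stack=$ end end  input=end end $  — match end
step 16: stack=$ end  input=end $  — match end
Accept reached after 16 steps.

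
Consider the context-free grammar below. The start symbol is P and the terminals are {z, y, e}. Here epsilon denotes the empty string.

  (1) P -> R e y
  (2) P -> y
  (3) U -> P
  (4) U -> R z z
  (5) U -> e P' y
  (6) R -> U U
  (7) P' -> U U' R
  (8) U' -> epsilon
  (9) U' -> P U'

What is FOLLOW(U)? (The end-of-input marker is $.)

{e, y, z}

FIRST(P): from P->R e y we get {e, y}; from P->y we get {y}. So FIRST(P) = {e, y}.
FIRST(U'): from U'->epsilon we get {epsilon}; from U'->P U' we get {e, y}. So FIRST(U') = {epsilon, e, y}.
FIRST(U): from U->P we get {e, y}; from U->R z z we get {e, y}; from U->e P' y we get {e}. So FIRST(U) = {e, y}.
FIRST(R): from R->U U we get {e, y}. So FIRST(R) = {e, y}.
FIRST(P'): from P'->U U' R we get {e, y}. So FIRST(P') = {e, y}.
FOLLOW(P) includes $ since P is the start symbol.
FOLLOW(P'): in U->e P' y, P' is followed by y with FIRST {y}. Thus FOLLOW(P') = {y}.
FOLLOW(R): in P->R e y, R is followed by e y with FIRST {e}; in U->R z z, R is followed by z z with FIRST {z}; in P'->U U' R, the suffix after R is empty, so FOLLOW(R) ⊇ FOLLOW(P') = {y}. Thus FOLLOW(R) = {e, y, z}.
FOLLOW(U): in R->U U (occurrence 1), U is followed by U with FIRST {e, y}; in R->U U (occurrence 2), the suffix after U is empty, so FOLLOW(U) ⊇ FOLLOW(R) = {e, y, z}; in P'->U U' R, U is followed by U' R with FIRST {e, y}. Thus FOLLOW(U) = {e, y, z}.
FOLLOW(U'): in P'->U U' R, U' is followed by R with FIRST {e, y}; in U'->P U', the suffix after U' is empty (adds nothing new). Thus FOLLOW(U') = {e, y}.
FOLLOW(P): in U->P, the suffix after P is empty, so FOLLOW(P) ⊇ FOLLOW(U) = {e, y, z}; in U'->P U', P is followed by U' with FIRST {epsilon, e, y}; in U'->P U', the suffix after P is nullable, so FOLLOW(P) ⊇ FOLLOW(U') = {e, y}. Thus FOLLOW(P) = {$, e, y, z}.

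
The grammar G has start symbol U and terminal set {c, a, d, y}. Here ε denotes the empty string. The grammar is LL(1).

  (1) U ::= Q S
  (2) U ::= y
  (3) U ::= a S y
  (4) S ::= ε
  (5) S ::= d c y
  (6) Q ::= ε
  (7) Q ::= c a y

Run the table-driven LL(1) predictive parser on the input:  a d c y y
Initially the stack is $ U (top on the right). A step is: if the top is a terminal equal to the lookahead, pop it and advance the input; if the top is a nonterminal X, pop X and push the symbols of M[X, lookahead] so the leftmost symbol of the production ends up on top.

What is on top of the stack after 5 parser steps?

step 1: stack=$ U  input=a d c y y $  — expand U ::= a S y
step 2: stack=$ y S a  input=a d c y y $  — match a
step 3: stack=$ y S  input=d c y y $  — expand S ::= d c y
step 4: stack=$ y y c d  input=d c y y $  — match d
step 5: stack=$ y y c  input=c y y $  — match c
Stack after step 5: $ y y (top = y).

y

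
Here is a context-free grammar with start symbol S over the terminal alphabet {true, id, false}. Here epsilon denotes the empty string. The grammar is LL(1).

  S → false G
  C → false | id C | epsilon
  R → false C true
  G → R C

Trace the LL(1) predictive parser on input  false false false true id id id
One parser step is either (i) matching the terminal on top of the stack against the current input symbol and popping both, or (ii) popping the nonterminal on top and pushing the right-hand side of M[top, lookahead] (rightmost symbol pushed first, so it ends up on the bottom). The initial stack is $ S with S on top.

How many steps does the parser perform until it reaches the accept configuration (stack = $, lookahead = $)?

15

      Stack             Input                              Action
   1  $ S               false false false true id id id $  expand S → false G
   2  $ G false         false false false true id id id $  match false
   3  $ G               false false true id id id $        expand G → R C
   4  $ C R             false false true id id id $        expand R → false C true
   5  $ C true C false  false false true id id id $        match false
   6  $ C true C        false true id id id $              expand C → false
   7  $ C true false    false true id id id $              match false
   8  $ C true          true id id id $                    match true
   9  $ C               id id id $                         expand C → id C
  10  $ C id            id id id $                         match id
  11  $ C               id id $                            expand C → id C
  12  $ C id            id id $                            match id
  13  $ C               id $                               expand C → id C
  14  $ C id            id $                               match id
  15  $ C               $                                  expand C → epsilon
Accept reached after 15 steps.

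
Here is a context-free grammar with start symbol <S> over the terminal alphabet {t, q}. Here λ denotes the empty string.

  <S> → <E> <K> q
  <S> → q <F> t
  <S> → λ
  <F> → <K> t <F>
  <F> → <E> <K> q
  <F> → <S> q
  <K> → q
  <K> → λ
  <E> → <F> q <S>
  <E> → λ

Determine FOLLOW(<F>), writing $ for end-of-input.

{q, t}

FIRST(<K>) = {λ, q}
FIRST(<S>) = {λ, q, t}  (via <E> <K> q)
FIRST(<F>) = {q, t}  (via <K> t <F>, <E> <K> q, <S> q)
FIRST(<E>) = {λ, q, t}  (via <F> q <S>)
FOLLOW(<S>) includes $ since <S> is the start symbol.
FOLLOW(<F>): in <S>→q <F> t, <F> is followed by t with FIRST {t}; in <F>→<K> t <F>, the suffix after <F> is empty (adds nothing new); in <E>→<F> q <S>, <F> is followed by q <S> with FIRST {q}. Thus FOLLOW(<F>) = {q, t}.
FOLLOW(<K>): in <S>→<E> <K> q, <K> is followed by q with FIRST {q}; in <F>→<K> t <F>, <K> is followed by t <F> with FIRST {t}; in <F>→<E> <K> q, <K> is followed by q with FIRST {q}. Thus FOLLOW(<K>) = {q, t}.
FOLLOW(<E>): in <S>→<E> <K> q, <E> is followed by <K> q with FIRST {q}; in <F>→<E> <K> q, <E> is followed by <K> q with FIRST {q}. Thus FOLLOW(<E>) = {q}.
FOLLOW(<S>): in <F>→<S> q, <S> is followed by q with FIRST {q}; in <E>→<F> q <S>, the suffix after <S> is empty, so FOLLOW(<S>) ⊇ FOLLOW(<E>) = {q}. Thus FOLLOW(<S>) = {$, q}.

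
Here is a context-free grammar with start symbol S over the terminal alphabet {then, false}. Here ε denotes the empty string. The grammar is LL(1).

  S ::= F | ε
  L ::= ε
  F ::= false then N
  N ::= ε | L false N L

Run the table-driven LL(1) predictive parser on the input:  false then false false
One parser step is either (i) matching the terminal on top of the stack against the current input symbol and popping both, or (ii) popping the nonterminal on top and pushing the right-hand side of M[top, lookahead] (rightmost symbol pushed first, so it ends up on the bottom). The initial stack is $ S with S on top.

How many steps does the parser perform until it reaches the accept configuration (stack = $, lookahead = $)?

step 1: stack=$ S  input=false then false false $  — expand S ::= F
step 2: stack=$ F  input=false then false false $  — expand F ::= false then N
step 3: stack=$ N then false  input=false then false false $  — match false
step 4: stack=$ N then  input=then false false $  — match then
step 5: stack=$ N  input=false false $  — expand N ::= L false N L
step 6: stack=$ L N false L  input=false false $  — expand L ::= ε
step 7: stack=$ L N false  input=false false $  — match false
step 8: stack=$ L N  input=false $  — expand N ::= L false N L
step 9: stack=$ L L N false L  input=false $  — expand L ::= ε
step 10: stack=$ L L N false  input=false $  — match false
step 11: stack=$ L L N  input=$  — expand N ::= ε
step 12: stack=$ L L  input=$  — expand L ::= ε
step 13: stack=$ L  input=$  — expand L ::= ε
Accept reached after 13 steps.

13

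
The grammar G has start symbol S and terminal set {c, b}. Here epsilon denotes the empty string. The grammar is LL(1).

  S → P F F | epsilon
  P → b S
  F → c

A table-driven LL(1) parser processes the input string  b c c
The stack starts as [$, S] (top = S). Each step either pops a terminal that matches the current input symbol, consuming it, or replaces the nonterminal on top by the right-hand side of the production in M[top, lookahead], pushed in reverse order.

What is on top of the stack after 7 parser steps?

step 1: stack=$ S  input=b c c $  — expand S → P F F
step 2: stack=$ F F P  input=b c c $  — expand P → b S
step 3: stack=$ F F S b  input=b c c $  — match b
step 4: stack=$ F F S  input=c c $  — expand S → epsilon
step 5: stack=$ F F  input=c c $  — expand F → c
step 6: stack=$ F c  input=c c $  — match c
step 7: stack=$ F  input=c $  — expand F → c
Stack after step 7: $ c (top = c).

c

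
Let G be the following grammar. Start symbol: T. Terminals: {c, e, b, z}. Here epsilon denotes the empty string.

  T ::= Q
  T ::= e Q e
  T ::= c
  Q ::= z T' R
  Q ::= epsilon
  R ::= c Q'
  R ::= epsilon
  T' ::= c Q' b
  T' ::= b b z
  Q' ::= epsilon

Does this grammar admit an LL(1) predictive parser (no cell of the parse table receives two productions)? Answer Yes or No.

FIRST(T) = {epsilon, c, e, z}
FIRST(Q) = {epsilon, z}
FIRST(R) = {epsilon, c}
FIRST(T') = {b, c}
FIRST(Q') = {epsilon}
FOLLOW(T) = {$}
FOLLOW(Q) = {$, e}
FOLLOW(R) = {$, e}
FOLLOW(T') = {$, c, e}
FOLLOW(Q') = {$, b, e}
Each cell of M receives at most one production.

Yes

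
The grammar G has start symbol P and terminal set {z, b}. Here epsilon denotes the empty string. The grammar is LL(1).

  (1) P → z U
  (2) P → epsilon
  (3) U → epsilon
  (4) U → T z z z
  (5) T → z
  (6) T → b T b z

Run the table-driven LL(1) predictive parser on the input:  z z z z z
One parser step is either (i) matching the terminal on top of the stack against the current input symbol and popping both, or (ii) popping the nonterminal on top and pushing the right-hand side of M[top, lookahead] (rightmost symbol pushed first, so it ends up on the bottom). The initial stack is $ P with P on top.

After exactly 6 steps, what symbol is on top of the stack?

z

     Stack      Input        Action
  1  $ P        z z z z z $  expand P → z U
  2  $ U z      z z z z z $  match z
  3  $ U        z z z z $    expand U → T z z z
  4  $ z z z T  z z z z $    expand T → z
  5  $ z z z z  z z z z $    match z
  6  $ z z z    z z z $      match z
Stack after step 6: $ z z (top = z).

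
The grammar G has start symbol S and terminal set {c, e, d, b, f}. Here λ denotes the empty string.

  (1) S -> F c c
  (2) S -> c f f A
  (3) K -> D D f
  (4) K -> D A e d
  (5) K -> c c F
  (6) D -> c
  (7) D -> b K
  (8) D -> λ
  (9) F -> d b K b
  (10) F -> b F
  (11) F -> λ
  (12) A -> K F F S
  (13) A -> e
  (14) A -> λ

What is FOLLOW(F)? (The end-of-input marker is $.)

{b, c, d, e, f}

FIRST(D): from D->c we get {c}; from D->b K we get {b}; from D->λ we get {λ}. So FIRST(D) = {λ, b, c}.
FIRST(F): from F->d b K b we get {d}; from F->b F we get {b}; from F->λ we get {λ}. So FIRST(F) = {λ, b, d}.
FIRST(S): from S->F c c we get {b, c, d}; from S->c f f A we get {c}. So FIRST(S) = {b, c, d}.
FIRST(K): from K->D D f we get {b, c, f}; from K->D A e d we get {b, c, e, f}; from K->c c F we get {c}. So FIRST(K) = {b, c, e, f}.
FIRST(A): from A->K F F S we get {b, c, e, f}; from A->e we get {e}; from A->λ we get {λ}. So FIRST(A) = {λ, b, c, e, f}.
FOLLOW(S) includes $ since S is the start symbol.
FOLLOW(D): in K->D D f (occurrence 1), D is followed by D f with FIRST {b, c, f}; in K->D D f (occurrence 2), D is followed by f with FIRST {f}; in K->D A e d, D is followed by A e d with FIRST {b, c, e, f}. Thus FOLLOW(D) = {b, c, e, f}.
FOLLOW(K): in D->b K, the suffix after K is empty, so FOLLOW(K) ⊇ FOLLOW(D) = {b, c, e, f}; in F->d b K b, K is followed by b with FIRST {b}; in A->K F F S, K is followed by F F S with FIRST {b, c, d}. Thus FOLLOW(K) = {b, c, d, e, f}.
FOLLOW(F): in S->F c c, F is followed by c c with FIRST {c}; in K->c c F, the suffix after F is empty, so FOLLOW(F) ⊇ FOLLOW(K) = {b, c, d, e, f}; in F->b F, the suffix after F is empty (adds nothing new); in A->K F F S (occurrence 1), F is followed by F S with FIRST {b, c, d}; in A->K F F S (occurrence 2), F is followed by S with FIRST {b, c, d}. Thus FOLLOW(F) = {b, c, d, e, f}.
FOLLOW(S): in A->K F F S, the suffix after S is empty, so FOLLOW(S) ⊇ FOLLOW(A) = {$, e}. Thus FOLLOW(S) = {$, e}.
FOLLOW(A): in S->c f f A, the suffix after A is empty, so FOLLOW(A) ⊇ FOLLOW(S) = {$, e}; in K->D A e d, A is followed by e d with FIRST {e}. Thus FOLLOW(A) = {$, e}.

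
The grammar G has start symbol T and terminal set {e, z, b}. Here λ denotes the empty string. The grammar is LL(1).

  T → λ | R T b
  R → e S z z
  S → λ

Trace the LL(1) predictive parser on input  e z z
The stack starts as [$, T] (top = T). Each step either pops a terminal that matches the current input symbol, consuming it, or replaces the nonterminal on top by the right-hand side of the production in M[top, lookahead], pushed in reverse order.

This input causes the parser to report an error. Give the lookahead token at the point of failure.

$

step 1: stack=$ T  input=e z z $  — expand T → R T b
step 2: stack=$ b T R  input=e z z $  — expand R → e S z z
step 3: stack=$ b T z z S e  input=e z z $  — match e
step 4: stack=$ b T z z S  input=z z $  — expand S → λ
step 5: stack=$ b T z z  input=z z $  — match z
step 6: stack=$ b T z  input=z $  — match z
step 7: stack=$ b T  input=$  — expand T → λ
step 8: stack=$ b  input=$  — error: top is terminal b but lookahead is $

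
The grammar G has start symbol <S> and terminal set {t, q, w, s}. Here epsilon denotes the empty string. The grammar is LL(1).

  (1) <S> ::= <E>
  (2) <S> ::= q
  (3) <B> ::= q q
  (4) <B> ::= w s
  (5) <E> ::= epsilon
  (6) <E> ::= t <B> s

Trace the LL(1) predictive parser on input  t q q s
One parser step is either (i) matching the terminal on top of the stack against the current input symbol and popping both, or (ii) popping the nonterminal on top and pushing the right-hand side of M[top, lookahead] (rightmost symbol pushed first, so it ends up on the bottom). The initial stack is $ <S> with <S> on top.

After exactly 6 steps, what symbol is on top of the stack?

s

step 1: stack=$ <S>  input=t q q s $  — expand <S> ::= <E>
step 2: stack=$ <E>  input=t q q s $  — expand <E> ::= t <B> s
step 3: stack=$ s <B> t  input=t q q s $  — match t
step 4: stack=$ s <B>  input=q q s $  — expand <B> ::= q q
step 5: stack=$ s q q  input=q q s $  — match q
step 6: stack=$ s q  input=q s $  — match q
Stack after step 6: $ s (top = s).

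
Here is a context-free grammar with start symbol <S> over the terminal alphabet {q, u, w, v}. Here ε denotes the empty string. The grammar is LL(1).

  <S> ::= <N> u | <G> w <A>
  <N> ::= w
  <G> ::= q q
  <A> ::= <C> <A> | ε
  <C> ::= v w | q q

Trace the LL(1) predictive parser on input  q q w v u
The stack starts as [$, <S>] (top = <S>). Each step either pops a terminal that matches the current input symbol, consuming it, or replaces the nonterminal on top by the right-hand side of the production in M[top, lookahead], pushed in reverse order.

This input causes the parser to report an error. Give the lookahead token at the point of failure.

step 1: stack=$ <S>  input=q q w v u $  — expand <S> ::= <G> w <A>
step 2: stack=$ <A> w <G>  input=q q w v u $  — expand <G> ::= q q
step 3: stack=$ <A> w q q  input=q q w v u $  — match q
step 4: stack=$ <A> w q  input=q w v u $  — match q
step 5: stack=$ <A> w  input=w v u $  — match w
step 6: stack=$ <A>  input=v u $  — expand <A> ::= <C> <A>
step 7: stack=$ <A> <C>  input=v u $  — expand <C> ::= v w
step 8: stack=$ <A> w v  input=v u $  — match v
step 9: stack=$ <A> w  input=u $  — error: top is terminal w but lookahead is u

u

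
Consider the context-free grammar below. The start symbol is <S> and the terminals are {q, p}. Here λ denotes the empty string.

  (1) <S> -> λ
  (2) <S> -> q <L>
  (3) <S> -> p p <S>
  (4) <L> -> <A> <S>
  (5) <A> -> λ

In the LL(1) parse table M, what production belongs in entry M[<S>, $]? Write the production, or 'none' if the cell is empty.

FIRST(<S>): from <S>->λ we get {λ}; from <S>->q <L> we get {q}; from <S>->p p <S> we get {p}. So FIRST(<S>) = {λ, p, q}.
FIRST(<A>): from <A>->λ we get {λ}. So FIRST(<A>) = {λ}.
FIRST(<L>): from <L>-><A> <S> we get {λ, p, q}. So FIRST(<L>) = {λ, p, q}.
FOLLOW(<S>) includes $ since <S> is the start symbol.
FOLLOW(<S>): in <S>->p p <S>, the suffix after <S> is empty (adds nothing new); in <L>-><A> <S>, the suffix after <S> is empty, so FOLLOW(<S>) ⊇ FOLLOW(<L>) = {$}. Thus FOLLOW(<S>) = {$}.
FOLLOW(<L>): in <S>->q <L>, the suffix after <L> is empty, so FOLLOW(<L>) ⊇ FOLLOW(<S>) = {$}. Thus FOLLOW(<L>) = {$}.
For <S> -> λ: FIRST(λ) = {λ}, so it goes in M[<S>, t] for t ∈ {}; since λ ∈ FIRST, also for every t ∈ FOLLOW(<S>) = {$}.
For <S> -> q <L>: FIRST(q <L>) = {q}, so it goes in M[<S>, t] for t ∈ {q}.
For <S> -> p p <S>: FIRST(p p <S>) = {p}, so it goes in M[<S>, t] for t ∈ {p}.

<S> -> λ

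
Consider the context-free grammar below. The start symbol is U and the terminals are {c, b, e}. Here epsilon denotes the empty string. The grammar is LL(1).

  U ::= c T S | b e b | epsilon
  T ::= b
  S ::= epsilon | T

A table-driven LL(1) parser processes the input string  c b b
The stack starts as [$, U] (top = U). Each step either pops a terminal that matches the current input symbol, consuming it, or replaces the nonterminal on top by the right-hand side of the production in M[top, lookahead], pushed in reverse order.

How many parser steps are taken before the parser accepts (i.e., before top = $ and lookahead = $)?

7

     Stack    Input    Action
  1  $ U      c b b $  expand U ::= c T S
  2  $ S T c  c b b $  match c
  3  $ S T    b b $    expand T ::= b
  4  $ S b    b b $    match b
  5  $ S      b $      expand S ::= T
  6  $ T      b $      expand T ::= b
  7  $ b      b $      match b
Accept reached after 7 steps.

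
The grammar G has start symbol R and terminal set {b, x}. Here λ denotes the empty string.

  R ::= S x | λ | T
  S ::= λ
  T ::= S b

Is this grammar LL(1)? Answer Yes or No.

Yes

FIRST(R) = {λ, b, x}
FIRST(S) = {λ}
FIRST(T) = {b}
FOLLOW(R) = {$}
FOLLOW(S) = {b, x}
FOLLOW(T) = {$}
Each cell of M receives at most one production.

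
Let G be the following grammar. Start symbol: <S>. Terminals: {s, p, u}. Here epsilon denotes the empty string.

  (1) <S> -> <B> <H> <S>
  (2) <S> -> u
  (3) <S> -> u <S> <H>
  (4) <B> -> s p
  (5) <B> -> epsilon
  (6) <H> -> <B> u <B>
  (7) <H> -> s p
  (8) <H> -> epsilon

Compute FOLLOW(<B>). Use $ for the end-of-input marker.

{$, s, u}

FIRST(<B>): from <B>->s p we get {s}; from <B>->epsilon we get {epsilon}. So FIRST(<B>) = {epsilon, s}.
FIRST(<H>): from <H>-><B> u <B> we get {s, u}; from <H>->s p we get {s}; from <H>->epsilon we get {epsilon}. So FIRST(<H>) = {epsilon, s, u}.
FIRST(<S>): from <S>-><B> <H> <S> we get {s, u}; from <S>->u we get {u}; from <S>->u <S> <H> we get {u}. So FIRST(<S>) = {s, u}.
FOLLOW(<S>) includes $ since <S> is the start symbol.
FOLLOW(<S>): in <S>-><B> <H> <S>, the suffix after <S> is empty (adds nothing new); in <S>->u <S> <H>, <S> is followed by <H> with FIRST {epsilon, s, u}; in <S>->u <S> <H>, the suffix after <S> is nullable (adds nothing new). Thus FOLLOW(<S>) = {$, s, u}.
FOLLOW(<H>): in <S>-><B> <H> <S>, <H> is followed by <S> with FIRST {s, u}; in <S>->u <S> <H>, the suffix after <H> is empty, so FOLLOW(<H>) ⊇ FOLLOW(<S>) = {$, s, u}. Thus FOLLOW(<H>) = {$, s, u}.
FOLLOW(<B>): in <S>-><B> <H> <S>, <B> is followed by <H> <S> with FIRST {s, u}; in <H>-><B> u <B> (occurrence 1), <B> is followed by u <B> with FIRST {u}; in <H>-><B> u <B> (occurrence 2), the suffix after <B> is empty, so FOLLOW(<B>) ⊇ FOLLOW(<H>) = {$, s, u}. Thus FOLLOW(<B>) = {$, s, u}.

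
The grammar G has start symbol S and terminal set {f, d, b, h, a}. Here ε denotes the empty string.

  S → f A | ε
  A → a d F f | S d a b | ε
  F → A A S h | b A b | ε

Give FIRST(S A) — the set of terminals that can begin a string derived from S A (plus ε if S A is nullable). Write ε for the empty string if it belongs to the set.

FIRST(S) = {ε, f}
FIRST(A) = {ε, a, d, f}  (via S d a b)
FIRST(F) = {ε, a, b, d, f, h}  (via A A S h)
FIRST(S A): take FIRST of each symbol in turn, carrying on past any symbol whose FIRST contains ε; result {ε, a, d, f}.

{ε, a, d, f}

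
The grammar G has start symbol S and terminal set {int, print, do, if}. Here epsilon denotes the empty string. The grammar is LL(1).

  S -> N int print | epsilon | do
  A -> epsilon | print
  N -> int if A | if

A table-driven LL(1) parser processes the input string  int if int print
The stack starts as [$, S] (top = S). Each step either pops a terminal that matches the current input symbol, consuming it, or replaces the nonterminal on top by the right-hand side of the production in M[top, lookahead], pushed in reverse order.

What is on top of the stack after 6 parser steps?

print

     Stack                 Input               Action
  1  $ S                   int if int print $  expand S -> N int print
  2  $ print int N         int if int print $  expand N -> int if A
  3  $ print int A if int  int if int print $  match int
  4  $ print int A if      if int print $      match if
  5  $ print int A         int print $         expand A -> epsilon
  6  $ print int           int print $         match int
Stack after step 6: $ print (top = print).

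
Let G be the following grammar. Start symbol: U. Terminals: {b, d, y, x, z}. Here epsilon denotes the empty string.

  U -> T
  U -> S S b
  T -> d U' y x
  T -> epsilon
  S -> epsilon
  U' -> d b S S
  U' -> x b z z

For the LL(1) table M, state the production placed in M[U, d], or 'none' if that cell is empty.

U -> T

FIRST(T): from T->d U' y x we get {d}; from T->epsilon we get {epsilon}. So FIRST(T) = {epsilon, d}.
FIRST(S): from S->epsilon we get {epsilon}. So FIRST(S) = {epsilon}.
FIRST(U'): from U'->d b S S we get {d}; from U'->x b z z we get {x}. So FIRST(U') = {d, x}.
FIRST(U): from U->T we get {epsilon, d}; from U->S S b we get {b}. So FIRST(U) = {epsilon, b, d}.
FOLLOW(U) includes $ since U is the start symbol.
FOLLOW(U): U appears on no right-hand side. Thus FOLLOW(U) = {$}.
For U -> T: FIRST(T) = {epsilon, d}, so it goes in M[U, t] for t ∈ {d}; since epsilon ∈ FIRST, also for every t ∈ FOLLOW(U) = {$}.
For U -> S S b: FIRST(S S b) = {b}, so it goes in M[U, t] for t ∈ {b}.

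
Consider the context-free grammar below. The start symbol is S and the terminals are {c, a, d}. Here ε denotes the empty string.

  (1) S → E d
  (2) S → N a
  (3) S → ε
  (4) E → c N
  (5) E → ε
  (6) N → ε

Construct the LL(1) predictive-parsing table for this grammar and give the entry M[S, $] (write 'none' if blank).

S → ε

FIRST(E) = {ε, c}
FIRST(N) = {ε}
FIRST(S) = {ε, a, c, d}  (via E d, N a)
FOLLOW(S) includes $ since S is the start symbol.
FOLLOW(S): S appears on no right-hand side. Thus FOLLOW(S) = {$}.
For S → E d: FIRST(E d) = {c, d}, so it goes in M[S, t] for t ∈ {c, d}.
For S → N a: FIRST(N a) = {a}, so it goes in M[S, t] for t ∈ {a}.
For S → ε: FIRST(ε) = {ε}, so it goes in M[S, t] for t ∈ {}; since ε ∈ FIRST, also for every t ∈ FOLLOW(S) = {$}.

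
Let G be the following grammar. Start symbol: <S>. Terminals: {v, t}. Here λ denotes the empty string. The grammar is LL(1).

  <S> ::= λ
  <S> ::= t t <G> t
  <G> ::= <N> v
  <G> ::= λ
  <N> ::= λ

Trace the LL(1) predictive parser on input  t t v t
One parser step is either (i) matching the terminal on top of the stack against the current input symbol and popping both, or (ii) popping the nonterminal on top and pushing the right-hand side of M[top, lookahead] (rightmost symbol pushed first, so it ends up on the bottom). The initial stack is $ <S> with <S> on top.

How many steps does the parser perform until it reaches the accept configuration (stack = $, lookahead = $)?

     Stack        Input      Action
  1  $ <S>        t t v t $  expand <S> ::= t t <G> t
  2  $ t <G> t t  t t v t $  match t
  3  $ t <G> t    t v t $    match t
  4  $ t <G>      v t $      expand <G> ::= <N> v
  5  $ t v <N>    v t $      expand <N> ::= λ
  6  $ t v        v t $      match v
  7  $ t          t $        match t
Accept reached after 7 steps.

7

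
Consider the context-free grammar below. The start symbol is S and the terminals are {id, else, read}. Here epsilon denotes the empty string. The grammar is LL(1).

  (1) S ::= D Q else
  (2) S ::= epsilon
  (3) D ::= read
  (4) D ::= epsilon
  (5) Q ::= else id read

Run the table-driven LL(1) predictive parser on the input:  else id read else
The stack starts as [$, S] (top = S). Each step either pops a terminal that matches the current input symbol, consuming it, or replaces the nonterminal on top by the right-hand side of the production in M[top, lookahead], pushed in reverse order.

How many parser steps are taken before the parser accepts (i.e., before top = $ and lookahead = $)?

     Stack                Input                Action
  1  $ S                  else id read else $  expand S ::= D Q else
  2  $ else Q D           else id read else $  expand D ::= epsilon
  3  $ else Q             else id read else $  expand Q ::= else id read
  4  $ else read id else  else id read else $  match else
  5  $ else read id       id read else $       match id
  6  $ else read          read else $          match read
  7  $ else               else $               match else
Accept reached after 7 steps.

7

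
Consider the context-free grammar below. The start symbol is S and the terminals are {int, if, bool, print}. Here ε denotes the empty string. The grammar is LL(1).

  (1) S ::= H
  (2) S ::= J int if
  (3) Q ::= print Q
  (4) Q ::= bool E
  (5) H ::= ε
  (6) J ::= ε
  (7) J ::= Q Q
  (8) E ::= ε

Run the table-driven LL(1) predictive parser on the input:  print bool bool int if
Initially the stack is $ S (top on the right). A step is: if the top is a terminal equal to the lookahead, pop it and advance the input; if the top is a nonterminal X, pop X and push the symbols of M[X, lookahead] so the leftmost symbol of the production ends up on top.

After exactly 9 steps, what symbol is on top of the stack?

     Stack               Input                     Action
  1  $ S                 print bool bool int if $  expand S ::= J int if
  2  $ if int J          print bool bool int if $  expand J ::= Q Q
  3  $ if int Q Q        print bool bool int if $  expand Q ::= print Q
  4  $ if int Q Q print  print bool bool int if $  match print
  5  $ if int Q Q        bool bool int if $        expand Q ::= bool E
  6  $ if int Q E bool   bool bool int if $        match bool
  7  $ if int Q E        bool int if $             expand E ::= ε
  8  $ if int Q          bool int if $             expand Q ::= bool E
  9  $ if int E bool     bool int if $             match bool
Stack after step 9: $ if int E (top = E).

E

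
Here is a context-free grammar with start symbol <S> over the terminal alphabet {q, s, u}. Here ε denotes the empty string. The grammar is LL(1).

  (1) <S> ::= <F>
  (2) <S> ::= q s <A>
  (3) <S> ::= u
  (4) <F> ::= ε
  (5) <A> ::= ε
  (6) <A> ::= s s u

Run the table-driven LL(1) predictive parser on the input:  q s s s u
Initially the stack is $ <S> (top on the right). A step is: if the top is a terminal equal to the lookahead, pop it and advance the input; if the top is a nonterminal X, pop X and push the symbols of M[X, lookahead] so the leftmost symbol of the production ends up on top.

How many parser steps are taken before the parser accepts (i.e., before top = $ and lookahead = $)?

7

     Stack      Input        Action
  1  $ <S>      q s s s u $  expand <S> ::= q s <A>
  2  $ <A> s q  q s s s u $  match q
  3  $ <A> s    s s s u $    match s
  4  $ <A>      s s u $      expand <A> ::= s s u
  5  $ u s s    s s u $      match s
  6  $ u s      s u $        match s
  7  $ u        u $          match u
Accept reached after 7 steps.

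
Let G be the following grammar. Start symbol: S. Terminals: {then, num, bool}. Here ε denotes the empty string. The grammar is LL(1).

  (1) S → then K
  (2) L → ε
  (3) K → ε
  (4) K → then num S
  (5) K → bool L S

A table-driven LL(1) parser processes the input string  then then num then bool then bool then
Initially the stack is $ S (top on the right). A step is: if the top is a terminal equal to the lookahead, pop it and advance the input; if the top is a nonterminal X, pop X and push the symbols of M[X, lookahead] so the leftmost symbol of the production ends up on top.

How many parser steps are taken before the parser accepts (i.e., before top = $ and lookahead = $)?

step 1: stack=$ S  input=then then num then bool then bool then $  — expand S → then K
step 2: stack=$ K then  input=then then num then bool then bool then $  — match then
step 3: stack=$ K  input=then num then bool then bool then $  — expand K → then num S
step 4: stack=$ S num then  input=then num then bool then bool then $  — match then
step 5: stack=$ S num  input=num then bool then bool then $  — match num
step 6: stack=$ S  input=then bool then bool then $  — expand S → then K
step 7: stack=$ K then  input=then bool then bool then $  — match then
step 8: stack=$ K  input=bool then bool then $  — expand K → bool L S
step 9: stack=$ S L bool  input=bool then bool then $  — match bool
step 10: stack=$ S L  input=then bool then $  — expand L → ε
step 11: stack=$ S  input=then bool then $  — expand S → then K
step 12: stack=$ K then  input=then bool then $  — match then
step 13: stack=$ K  input=bool then $  — expand K → bool L S
step 14: stack=$ S L bool  input=bool then $  — match bool
step 15: stack=$ S L  input=then $  — expand L → ε
step 16: stack=$ S  input=then $  — expand S → then K
step 17: stack=$ K then  input=then $  — match then
step 18: stack=$ K  input=$  — expand K → ε
Accept reached after 18 steps.

18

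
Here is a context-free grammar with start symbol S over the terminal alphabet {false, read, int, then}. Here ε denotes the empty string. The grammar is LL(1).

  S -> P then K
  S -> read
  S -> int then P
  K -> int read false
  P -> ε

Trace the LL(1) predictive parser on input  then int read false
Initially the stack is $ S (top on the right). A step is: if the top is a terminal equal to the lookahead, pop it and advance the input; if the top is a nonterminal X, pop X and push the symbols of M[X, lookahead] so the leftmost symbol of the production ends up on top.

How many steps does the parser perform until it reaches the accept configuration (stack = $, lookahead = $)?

7

step 1: stack=$ S  input=then int read false $  — expand S -> P then K
step 2: stack=$ K then P  input=then int read false $  — expand P -> ε
step 3: stack=$ K then  input=then int read false $  — match then
step 4: stack=$ K  input=int read false $  — expand K -> int read false
step 5: stack=$ false read int  input=int read false $  — match int
step 6: stack=$ false read  input=read false $  — match read
step 7: stack=$ false  input=false $  — match false
Accept reached after 7 steps.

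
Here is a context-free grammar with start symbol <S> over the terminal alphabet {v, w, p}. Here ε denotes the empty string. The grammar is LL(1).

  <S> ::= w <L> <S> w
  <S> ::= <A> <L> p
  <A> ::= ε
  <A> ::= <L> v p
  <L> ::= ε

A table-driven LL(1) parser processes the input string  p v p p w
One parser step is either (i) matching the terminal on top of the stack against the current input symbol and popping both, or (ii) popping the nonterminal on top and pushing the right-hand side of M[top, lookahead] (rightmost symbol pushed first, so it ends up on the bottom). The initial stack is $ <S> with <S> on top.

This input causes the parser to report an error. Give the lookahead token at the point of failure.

v

step 1: stack=$ <S>  input=p v p p w $  — expand <S> ::= <A> <L> p
step 2: stack=$ p <L> <A>  input=p v p p w $  — expand <A> ::= ε
step 3: stack=$ p <L>  input=p v p p w $  — expand <L> ::= ε
step 4: stack=$ p  input=p v p p w $  — match p
step 5: stack=$  input=v p p w $  — error: stack empty but input remains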